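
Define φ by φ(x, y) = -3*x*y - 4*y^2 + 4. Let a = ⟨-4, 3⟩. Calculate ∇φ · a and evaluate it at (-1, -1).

∂φ/∂x = -3*y
∂φ/∂y = -3*x - 8*y
∇φ at (-1, -1) = (3, 11)
∇φ · a = (3)(-4) + (11)(3) = 21

21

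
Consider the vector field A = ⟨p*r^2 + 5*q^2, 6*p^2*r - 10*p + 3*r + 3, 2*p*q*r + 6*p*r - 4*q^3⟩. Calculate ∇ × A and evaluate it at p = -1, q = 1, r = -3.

(-15, 30, 16)

(∇×A)₁ = ∂A₃/∂q − ∂A₂/∂r = -6*p^2 + 2*p*r - 12*q^2 - 3
(∇×A)₂ = ∂A₁/∂r − ∂A₃/∂p = 2*p*r - 2*q*r - 6*r
(∇×A)₃ = ∂A₂/∂p − ∂A₁/∂q = 12*p*r - 10*q - 10
∇×A = (-6*p^2 + 2*p*r - 12*q^2 - 3, 2*p*r - 2*q*r - 6*r, 12*p*r - 10*q - 10)
At (-1, 1, -3): (-15, 30, 16).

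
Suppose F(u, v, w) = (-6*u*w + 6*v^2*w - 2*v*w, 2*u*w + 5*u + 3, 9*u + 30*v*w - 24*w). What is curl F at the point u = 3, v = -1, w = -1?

(-36, -19, -11)

(∇×F)₁ = ∂F₃/∂v − ∂F₂/∂w = -2*u + 30*w
(∇×F)₂ = ∂F₁/∂w − ∂F₃/∂u = -6*u + 6*v^2 - 2*v - 9
(∇×F)₃ = ∂F₂/∂u − ∂F₁/∂v = -12*v*w + 4*w + 5
∇×F = (-2*u + 30*w, -6*u + 6*v^2 - 2*v - 9, -12*v*w + 4*w + 5)
At (3, -1, -1): (-36, -19, -11).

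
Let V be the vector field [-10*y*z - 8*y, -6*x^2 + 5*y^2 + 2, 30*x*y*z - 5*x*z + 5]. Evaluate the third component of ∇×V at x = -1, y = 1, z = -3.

-10

(∇×V)_3 = ∂V₂/∂x − ∂V₁/∂y
= -12*x − (-10*z - 8)
= -12*x + 10*z + 8
At (-1, 1, -3): -10.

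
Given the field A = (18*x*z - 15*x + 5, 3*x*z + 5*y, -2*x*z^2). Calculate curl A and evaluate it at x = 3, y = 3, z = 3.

(-9, 72, 9)

(∇×A)₁ = ∂A₃/∂y − ∂A₂/∂z = -3*x
(∇×A)₂ = ∂A₁/∂z − ∂A₃/∂x = 18*x + 2*z^2
(∇×A)₃ = ∂A₂/∂x − ∂A₁/∂y = 3*z
∇×A = (-3*x, 18*x + 2*z^2, 3*z)
At (3, 3, 3): (-9, 72, 9).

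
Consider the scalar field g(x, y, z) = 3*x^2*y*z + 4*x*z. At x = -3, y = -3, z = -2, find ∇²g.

36

∂²g/∂x² = 6*y*z
∂²g/∂y² = 0
∂²g/∂z² = 0
∇²g = 6*y*z
At (-3, -3, -2): 36.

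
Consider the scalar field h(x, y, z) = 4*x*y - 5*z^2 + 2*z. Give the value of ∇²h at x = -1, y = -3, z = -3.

∂²h/∂x² = 0
∂²h/∂y² = 0
∂²h/∂z² = -10
∇²h = -10
At (-1, -3, -3): -10.

-10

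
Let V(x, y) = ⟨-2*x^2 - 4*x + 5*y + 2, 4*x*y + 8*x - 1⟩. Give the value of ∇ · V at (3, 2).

∂V₁/∂x = -4*x - 4
∂V₂/∂y = 4*x
∇·V = -4
At (3, 2): -4.

-4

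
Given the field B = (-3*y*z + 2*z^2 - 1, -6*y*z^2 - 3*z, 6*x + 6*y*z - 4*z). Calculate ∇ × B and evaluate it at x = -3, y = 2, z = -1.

(-27, -16, -3)

(∇×B)₁ = ∂B₃/∂y − ∂B₂/∂z = 12*y*z + 6*z + 3
(∇×B)₂ = ∂B₁/∂z − ∂B₃/∂x = -3*y + 4*z - 6
(∇×B)₃ = ∂B₂/∂x − ∂B₁/∂y = 3*z
∇×B = (12*y*z + 6*z + 3, -3*y + 4*z - 6, 3*z)
At (-3, 2, -1): (-27, -16, -3).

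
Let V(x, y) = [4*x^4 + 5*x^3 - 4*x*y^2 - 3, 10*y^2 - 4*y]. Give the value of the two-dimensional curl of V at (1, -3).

-24

∂V₂/∂x = 0
∂V₁/∂y = -8*x*y
Scalar curl = 8*x*y
At (1, -3): -24.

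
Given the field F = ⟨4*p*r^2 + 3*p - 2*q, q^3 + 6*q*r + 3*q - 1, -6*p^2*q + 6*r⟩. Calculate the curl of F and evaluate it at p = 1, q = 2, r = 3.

(∇×F)₁ = ∂F₃/∂q − ∂F₂/∂r = -6*p^2 - 6*q
(∇×F)₂ = ∂F₁/∂r − ∂F₃/∂p = 12*p*q + 8*p*r
(∇×F)₃ = ∂F₂/∂p − ∂F₁/∂q = 2
∇×F = (-6*p^2 - 6*q, 12*p*q + 8*p*r, 2)
At (1, 2, 3): (-18, 48, 2).

(-18, 48, 2)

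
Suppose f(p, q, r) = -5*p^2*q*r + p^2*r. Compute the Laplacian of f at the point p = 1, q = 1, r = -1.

8

∂²f/∂p² = 2*r*(-5*q + 1)
∂²f/∂q² = 0
∂²f/∂r² = 0
∇²f = -10*q*r + 2*r
At (1, 1, -1): 8.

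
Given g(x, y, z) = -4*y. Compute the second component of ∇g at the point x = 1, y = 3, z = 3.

-4

(∇g)_2 = ∂g/∂y = -4
At (1, 3, 3): -4.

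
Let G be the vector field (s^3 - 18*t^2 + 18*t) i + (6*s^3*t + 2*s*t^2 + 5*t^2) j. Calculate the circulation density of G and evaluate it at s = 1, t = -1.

∂G₂/∂s = 18*s^2*t + 2*t^2
∂G₁/∂t = -36*t + 18
Scalar curl = 18*s^2*t + 2*t^2 + 36*t - 18
At (1, -1): -70.

-70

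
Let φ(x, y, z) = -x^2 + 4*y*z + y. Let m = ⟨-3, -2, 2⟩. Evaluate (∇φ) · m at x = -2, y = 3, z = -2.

26

∂φ/∂x = -2*x
∂φ/∂y = 4*z + 1
∂φ/∂z = 4*y
∇φ at (-2, 3, -2) = (4, -7, 12)
∇φ · m = (4)(-3) + (-7)(-2) + (12)(2) = 26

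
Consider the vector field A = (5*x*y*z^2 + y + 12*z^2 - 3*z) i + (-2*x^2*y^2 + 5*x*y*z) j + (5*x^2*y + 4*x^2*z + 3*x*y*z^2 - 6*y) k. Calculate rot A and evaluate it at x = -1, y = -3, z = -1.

(-19, -86, 55)

(∇×A)₁ = ∂A₃/∂y − ∂A₂/∂z = 5*x^2 - 5*x*y + 3*x*z^2 - 6
(∇×A)₂ = ∂A₁/∂z − ∂A₃/∂x = 10*x*y*z - 10*x*y - 8*x*z - 3*y*z^2 + 24*z - 3
(∇×A)₃ = ∂A₂/∂x − ∂A₁/∂y = -4*x*y^2 - 5*x*z^2 + 5*y*z - 1
∇×A = (5*x^2 - 5*x*y + 3*x*z^2 - 6, 10*x*y*z - 10*x*y - 8*x*z - 3*y*z^2 + 24*z - 3, -4*x*y^2 - 5*x*z^2 + 5*y*z - 1)
At (-1, -3, -1): (-19, -86, 55).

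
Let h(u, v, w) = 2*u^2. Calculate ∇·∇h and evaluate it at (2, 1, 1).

4

∂²h/∂u² = 4
∂²h/∂v² = 0
∂²h/∂w² = 0
∇²h = 4
At (2, 1, 1): 4.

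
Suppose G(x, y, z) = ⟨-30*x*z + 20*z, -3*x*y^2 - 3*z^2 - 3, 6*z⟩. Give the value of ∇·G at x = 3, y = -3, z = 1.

∂G₁/∂x = -30*z
∂G₂/∂y = -6*x*y
∂G₃/∂z = 6
∇·G = -6*x*y - 30*z + 6
At (3, -3, 1): 30.

30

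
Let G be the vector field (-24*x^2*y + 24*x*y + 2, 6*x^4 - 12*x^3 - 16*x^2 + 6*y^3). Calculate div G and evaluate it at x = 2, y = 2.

∂G₁/∂x = -48*x*y + 24*y
∂G₂/∂y = 18*y^2
∇·G = -48*x*y + 18*y^2 + 24*y
At (2, 2): -72.

-72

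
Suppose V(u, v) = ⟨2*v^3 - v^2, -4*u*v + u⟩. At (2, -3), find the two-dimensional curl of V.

-47

∂V₂/∂u = -4*v + 1
∂V₁/∂v = 6*v^2 - 2*v
Scalar curl = -6*v^2 - 2*v + 1
At (2, -3): -47.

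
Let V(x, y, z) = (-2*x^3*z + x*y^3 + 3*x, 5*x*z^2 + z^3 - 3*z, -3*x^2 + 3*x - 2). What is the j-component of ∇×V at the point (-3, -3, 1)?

(∇×V)_2 = ∂V₁/∂z − ∂V₃/∂x
= -2*x^3 − (-6*x + 3)
= -2*x^3 + 6*x - 3
At (-3, -3, 1): 33.

33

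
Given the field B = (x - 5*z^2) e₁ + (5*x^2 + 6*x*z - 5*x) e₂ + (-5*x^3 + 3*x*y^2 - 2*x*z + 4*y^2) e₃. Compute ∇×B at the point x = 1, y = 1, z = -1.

(8, 20, -1)

(∇×B)₁ = ∂B₃/∂y − ∂B₂/∂z = 6*x*y - 6*x + 8*y
(∇×B)₂ = ∂B₁/∂z − ∂B₃/∂x = 15*x^2 - 3*y^2 - 8*z
(∇×B)₃ = ∂B₂/∂x − ∂B₁/∂y = 10*x + 6*z - 5
∇×B = (6*x*y - 6*x + 8*y, 15*x^2 - 3*y^2 - 8*z, 10*x + 6*z - 5)
At (1, 1, -1): (8, 20, -1).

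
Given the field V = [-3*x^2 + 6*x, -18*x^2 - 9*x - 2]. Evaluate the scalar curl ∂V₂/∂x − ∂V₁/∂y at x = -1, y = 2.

27

∂V₂/∂x = -36*x - 9
∂V₁/∂y = 0
Scalar curl = -36*x - 9
At (-1, 2): 27.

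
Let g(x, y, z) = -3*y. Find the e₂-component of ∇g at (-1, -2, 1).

(∇g)_2 = ∂g/∂y = -3
At (-1, -2, 1): -3.

-3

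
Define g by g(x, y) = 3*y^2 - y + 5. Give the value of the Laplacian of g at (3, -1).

6

∂²g/∂x² = 0
∂²g/∂y² = 6
∇²g = 6
At (3, -1): 6.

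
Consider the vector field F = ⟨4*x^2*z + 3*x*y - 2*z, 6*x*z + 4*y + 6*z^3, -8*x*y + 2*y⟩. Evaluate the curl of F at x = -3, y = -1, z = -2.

(-28, 26, -3)

(∇×F)₁ = ∂F₃/∂y − ∂F₂/∂z = -14*x - 18*z^2 + 2
(∇×F)₂ = ∂F₁/∂z − ∂F₃/∂x = 4*x^2 + 8*y - 2
(∇×F)₃ = ∂F₂/∂x − ∂F₁/∂y = -3*x + 6*z
∇×F = (-14*x - 18*z^2 + 2, 4*x^2 + 8*y - 2, -3*x + 6*z)
At (-3, -1, -2): (-28, 26, -3).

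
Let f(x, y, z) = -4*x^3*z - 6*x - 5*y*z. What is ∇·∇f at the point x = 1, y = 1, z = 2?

-48

∂²f/∂x² = -24*x*z
∂²f/∂y² = 0
∂²f/∂z² = 0
∇²f = -24*x*z
At (1, 1, 2): -48.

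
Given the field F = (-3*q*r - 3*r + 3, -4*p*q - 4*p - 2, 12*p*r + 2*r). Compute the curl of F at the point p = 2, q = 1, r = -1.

(0, 6, -11)

(∇×F)₁ = ∂F₃/∂q − ∂F₂/∂r = 0
(∇×F)₂ = ∂F₁/∂r − ∂F₃/∂p = -3*q - 12*r - 3
(∇×F)₃ = ∂F₂/∂p − ∂F₁/∂q = -4*q + 3*r - 4
∇×F = (0, -3*q - 12*r - 3, -4*q + 3*r - 4)
At (2, 1, -1): (0, 6, -11).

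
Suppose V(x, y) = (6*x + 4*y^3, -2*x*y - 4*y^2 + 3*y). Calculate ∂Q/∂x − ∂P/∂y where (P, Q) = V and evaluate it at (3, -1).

-10

∂V₂/∂x = -2*y
∂V₁/∂y = 12*y^2
Scalar curl = -12*y^2 - 2*y
At (3, -1): -10.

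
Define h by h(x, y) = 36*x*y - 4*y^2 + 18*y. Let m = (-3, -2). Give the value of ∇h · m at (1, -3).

168

∂h/∂x = 36*y
∂h/∂y = 36*x - 8*y + 18
∇h at (1, -3) = (-108, 78)
∇h · m = (-108)(-3) + (78)(-2) = 168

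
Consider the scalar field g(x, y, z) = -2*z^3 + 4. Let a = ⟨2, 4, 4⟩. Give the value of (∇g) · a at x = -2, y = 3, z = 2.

∂g/∂x = 0
∂g/∂y = 0
∂g/∂z = -6*z^2
∇g at (-2, 3, 2) = (0, 0, -24)
∇g · a = (0)(2) + (0)(4) + (-24)(4) = -96

-96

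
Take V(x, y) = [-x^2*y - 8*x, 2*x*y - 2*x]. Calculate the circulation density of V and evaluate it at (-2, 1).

∂V₂/∂x = 2*y - 2
∂V₁/∂y = -x^2
Scalar curl = x^2 + 2*y - 2
At (-2, 1): 4.

4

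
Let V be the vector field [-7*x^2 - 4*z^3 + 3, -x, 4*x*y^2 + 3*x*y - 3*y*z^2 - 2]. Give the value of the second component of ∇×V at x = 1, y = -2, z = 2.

-58

(∇×V)_2 = ∂V₁/∂z − ∂V₃/∂x
= -12*z^2 − (4*y^2 + 3*y)
= -4*y^2 - 3*y - 12*z^2
At (1, -2, 2): -58.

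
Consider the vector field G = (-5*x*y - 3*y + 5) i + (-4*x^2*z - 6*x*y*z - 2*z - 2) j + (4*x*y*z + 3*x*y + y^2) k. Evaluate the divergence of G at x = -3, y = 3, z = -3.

∂G₁/∂x = -5*y
∂G₂/∂y = -6*x*z
∂G₃/∂z = 4*x*y
∇·G = 4*x*y - 6*x*z - 5*y
At (-3, 3, -3): -105.

-105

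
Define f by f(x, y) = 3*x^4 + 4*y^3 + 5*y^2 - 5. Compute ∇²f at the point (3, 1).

358

∂²f/∂x² = 36*x^2
∂²f/∂y² = 2*(12*y + 5)
∇²f = 36*x^2 + 24*y + 10
At (3, 1): 358.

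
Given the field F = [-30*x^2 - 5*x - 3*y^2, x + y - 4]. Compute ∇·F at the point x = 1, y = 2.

-64

∂F₁/∂x = -60*x - 5
∂F₂/∂y = 1
∇·F = -60*x - 4
At (1, 2): -64.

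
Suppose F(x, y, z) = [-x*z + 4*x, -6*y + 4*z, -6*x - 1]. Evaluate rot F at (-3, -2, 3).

(∇×F)₁ = ∂F₃/∂y − ∂F₂/∂z = -4
(∇×F)₂ = ∂F₁/∂z − ∂F₃/∂x = -x + 6
(∇×F)₃ = ∂F₂/∂x − ∂F₁/∂y = 0
∇×F = (-4, -x + 6, 0)
At (-3, -2, 3): (-4, 9, 0).

(-4, 9, 0)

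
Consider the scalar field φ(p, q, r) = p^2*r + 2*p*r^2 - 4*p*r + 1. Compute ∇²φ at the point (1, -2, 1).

∂²φ/∂p² = 2*r
∂²φ/∂q² = 0
∂²φ/∂r² = 4*p
∇²φ = 4*p + 2*r
At (1, -2, 1): 6.

6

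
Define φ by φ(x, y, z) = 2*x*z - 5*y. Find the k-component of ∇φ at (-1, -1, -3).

(∇φ)_3 = ∂φ/∂z = 2*x
At (-1, -1, -3): -2.

-2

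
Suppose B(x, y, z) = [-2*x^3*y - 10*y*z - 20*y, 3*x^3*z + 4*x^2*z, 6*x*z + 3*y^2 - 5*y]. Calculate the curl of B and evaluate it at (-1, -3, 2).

(-24, 18, 40)

(∇×B)₁ = ∂B₃/∂y − ∂B₂/∂z = -3*x^3 - 4*x^2 + 6*y - 5
(∇×B)₂ = ∂B₁/∂z − ∂B₃/∂x = -10*y - 6*z
(∇×B)₃ = ∂B₂/∂x − ∂B₁/∂y = 2*x^3 + 9*x^2*z + 8*x*z + 10*z + 20
∇×B = (-3*x^3 - 4*x^2 + 6*y - 5, -10*y - 6*z, 2*x^3 + 9*x^2*z + 8*x*z + 10*z + 20)
At (-1, -3, 2): (-24, 18, 40).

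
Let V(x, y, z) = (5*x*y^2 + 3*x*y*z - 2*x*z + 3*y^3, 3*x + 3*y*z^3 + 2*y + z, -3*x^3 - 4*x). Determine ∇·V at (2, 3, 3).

149

∂V₁/∂x = 5*y^2 + 3*y*z - 2*z
∂V₂/∂y = 3*z^3 + 2
∂V₃/∂z = 0
∇·V = 5*y^2 + 3*y*z + 3*z^3 - 2*z + 2
At (2, 3, 3): 149.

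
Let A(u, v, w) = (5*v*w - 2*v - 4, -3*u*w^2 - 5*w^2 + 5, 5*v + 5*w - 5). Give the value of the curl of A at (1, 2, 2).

(∇×A)₁ = ∂A₃/∂v − ∂A₂/∂w = 6*u*w + 10*w + 5
(∇×A)₂ = ∂A₁/∂w − ∂A₃/∂u = 5*v
(∇×A)₃ = ∂A₂/∂u − ∂A₁/∂v = -3*w^2 - 5*w + 2
∇×A = (6*u*w + 10*w + 5, 5*v, -3*w^2 - 5*w + 2)
At (1, 2, 2): (37, 10, -20).

(37, 10, -20)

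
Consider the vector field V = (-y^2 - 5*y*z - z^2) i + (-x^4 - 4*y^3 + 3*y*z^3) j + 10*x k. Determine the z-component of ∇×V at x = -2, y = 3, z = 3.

53

(∇×V)_3 = ∂V₂/∂x − ∂V₁/∂y
= -4*x^3 − (-2*y - 5*z)
= -4*x^3 + 2*y + 5*z
At (-2, 3, 3): 53.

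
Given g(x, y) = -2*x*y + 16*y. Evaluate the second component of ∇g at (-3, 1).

(∇g)_2 = ∂g/∂y = -2*x + 16
At (-3, 1): 22.

22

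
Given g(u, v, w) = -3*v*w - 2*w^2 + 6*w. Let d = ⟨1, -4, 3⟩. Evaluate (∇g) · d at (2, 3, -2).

-9

∂g/∂u = 0
∂g/∂v = -3*w
∂g/∂w = -3*v - 4*w + 6
∇g at (2, 3, -2) = (0, 6, 5)
∇g · d = (0)(1) + (6)(-4) + (5)(3) = -9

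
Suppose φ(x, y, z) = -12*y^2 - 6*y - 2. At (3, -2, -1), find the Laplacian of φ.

∂²φ/∂x² = 0
∂²φ/∂y² = -24
∂²φ/∂z² = 0
∇²φ = -24
At (3, -2, -1): -24.

-24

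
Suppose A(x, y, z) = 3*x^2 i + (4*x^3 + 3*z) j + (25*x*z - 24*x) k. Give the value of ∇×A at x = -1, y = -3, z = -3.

(-3, 99, 12)

(∇×A)₁ = ∂A₃/∂y − ∂A₂/∂z = -3
(∇×A)₂ = ∂A₁/∂z − ∂A₃/∂x = -25*z + 24
(∇×A)₃ = ∂A₂/∂x − ∂A₁/∂y = 12*x^2
∇×A = (-3, -25*z + 24, 12*x^2)
At (-1, -3, -3): (-3, 99, 12).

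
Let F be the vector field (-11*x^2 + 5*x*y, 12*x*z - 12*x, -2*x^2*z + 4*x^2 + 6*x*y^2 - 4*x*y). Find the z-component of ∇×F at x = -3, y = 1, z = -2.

-21

(∇×F)_3 = ∂F₂/∂x − ∂F₁/∂y
= 12*z - 12 − (5*x)
= -5*x + 12*z - 12
At (-3, 1, -2): -21.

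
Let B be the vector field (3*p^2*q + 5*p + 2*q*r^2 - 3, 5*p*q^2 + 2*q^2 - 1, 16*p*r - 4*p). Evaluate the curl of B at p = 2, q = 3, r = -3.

(∇×B)₁ = ∂B₃/∂q − ∂B₂/∂r = 0
(∇×B)₂ = ∂B₁/∂r − ∂B₃/∂p = 4*q*r - 16*r + 4
(∇×B)₃ = ∂B₂/∂p − ∂B₁/∂q = -3*p^2 + 5*q^2 - 2*r^2
∇×B = (0, 4*q*r - 16*r + 4, -3*p^2 + 5*q^2 - 2*r^2)
At (2, 3, -3): (0, 16, 15).

(0, 16, 15)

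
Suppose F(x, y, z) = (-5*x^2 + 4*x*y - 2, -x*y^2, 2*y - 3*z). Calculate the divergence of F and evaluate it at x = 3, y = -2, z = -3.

∂F₁/∂x = -10*x + 4*y
∂F₂/∂y = -2*x*y
∂F₃/∂z = -3
∇·F = -2*x*y - 10*x + 4*y - 3
At (3, -2, -3): -29.

-29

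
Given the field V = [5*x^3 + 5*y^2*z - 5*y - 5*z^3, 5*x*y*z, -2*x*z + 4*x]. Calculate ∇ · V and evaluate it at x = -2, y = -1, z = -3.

∂V₁/∂x = 15*x^2
∂V₂/∂y = 5*x*z
∂V₃/∂z = -2*x
∇·V = 15*x^2 + 5*x*z - 2*x
At (-2, -1, -3): 94.

94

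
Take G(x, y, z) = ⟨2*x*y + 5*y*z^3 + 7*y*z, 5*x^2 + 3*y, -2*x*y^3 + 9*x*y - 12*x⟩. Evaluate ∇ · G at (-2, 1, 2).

5

∂G₁/∂x = 2*y
∂G₂/∂y = 3
∂G₃/∂z = 0
∇·G = 2*y + 3
At (-2, 1, 2): 5.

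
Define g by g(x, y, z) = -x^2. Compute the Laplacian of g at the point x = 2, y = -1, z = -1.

-2

∂²g/∂x² = -2
∂²g/∂y² = 0
∂²g/∂z² = 0
∇²g = -2
At (2, -1, -1): -2.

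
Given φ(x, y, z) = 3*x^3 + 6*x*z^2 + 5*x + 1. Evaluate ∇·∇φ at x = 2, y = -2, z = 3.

60

∂²φ/∂x² = 18*x
∂²φ/∂y² = 0
∂²φ/∂z² = 12*x
∇²φ = 30*x
At (2, -2, 3): 60.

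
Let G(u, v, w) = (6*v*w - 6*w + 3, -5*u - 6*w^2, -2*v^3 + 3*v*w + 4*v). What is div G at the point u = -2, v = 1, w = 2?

∂G₁/∂u = 0
∂G₂/∂v = 0
∂G₃/∂w = 3*v
∇·G = 3*v
At (-2, 1, 2): 3.

3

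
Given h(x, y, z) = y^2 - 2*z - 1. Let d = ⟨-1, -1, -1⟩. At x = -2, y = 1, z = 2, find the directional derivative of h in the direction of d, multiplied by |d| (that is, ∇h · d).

0

∂h/∂x = 0
∂h/∂y = 2*y
∂h/∂z = -2
∇h at (-2, 1, 2) = (0, 2, -2)
∇h · d = (0)(-1) + (2)(-1) + (-2)(-1) = 0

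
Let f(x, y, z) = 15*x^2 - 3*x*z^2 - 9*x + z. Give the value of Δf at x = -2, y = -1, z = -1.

∂²f/∂x² = 30
∂²f/∂y² = 0
∂²f/∂z² = -6*x
∇²f = -6*x + 30
At (-2, -1, -1): 42.

42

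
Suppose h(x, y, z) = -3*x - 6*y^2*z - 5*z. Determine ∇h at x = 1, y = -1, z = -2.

∂h/∂x = -3
∂h/∂y = -12*y*z
∂h/∂z = -6*y^2 - 5
∇h = (-3, -12*y*z, -6*y^2 - 5)
At (1, -1, -2): (-3, -24, -11).

(-3, -24, -11)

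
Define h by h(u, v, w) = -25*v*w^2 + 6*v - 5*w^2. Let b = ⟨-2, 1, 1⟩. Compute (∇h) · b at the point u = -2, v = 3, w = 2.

∂h/∂u = 0
∂h/∂v = -25*w^2 + 6
∂h/∂w = -50*v*w - 10*w
∇h at (-2, 3, 2) = (0, -94, -320)
∇h · b = (0)(-2) + (-94)(1) + (-320)(1) = -414

-414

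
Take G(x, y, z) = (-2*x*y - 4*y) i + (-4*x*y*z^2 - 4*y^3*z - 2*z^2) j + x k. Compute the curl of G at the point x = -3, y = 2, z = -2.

(∇×G)₁ = ∂G₃/∂y − ∂G₂/∂z = 8*x*y*z + 4*y^3 + 4*z
(∇×G)₂ = ∂G₁/∂z − ∂G₃/∂x = -1
(∇×G)₃ = ∂G₂/∂x − ∂G₁/∂y = 2*x - 4*y*z^2 + 4
∇×G = (8*x*y*z + 4*y^3 + 4*z, -1, 2*x - 4*y*z^2 + 4)
At (-3, 2, -2): (120, -1, -34).

(120, -1, -34)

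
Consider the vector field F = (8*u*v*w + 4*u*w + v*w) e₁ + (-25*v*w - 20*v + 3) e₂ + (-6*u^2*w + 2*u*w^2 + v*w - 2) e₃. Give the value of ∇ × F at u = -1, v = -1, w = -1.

(-26, 13, -7)

(∇×F)₁ = ∂F₃/∂v − ∂F₂/∂w = 25*v + w
(∇×F)₂ = ∂F₁/∂w − ∂F₃/∂u = 8*u*v + 12*u*w + 4*u + v - 2*w^2
(∇×F)₃ = ∂F₂/∂u − ∂F₁/∂v = -8*u*w - w
∇×F = (25*v + w, 8*u*v + 12*u*w + 4*u + v - 2*w^2, -8*u*w - w)
At (-1, -1, -1): (-26, 13, -7).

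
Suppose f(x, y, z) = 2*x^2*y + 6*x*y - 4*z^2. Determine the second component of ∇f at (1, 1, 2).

8

(∇f)_2 = ∂f/∂y = 2*x^2 + 6*x
At (1, 1, 2): 8.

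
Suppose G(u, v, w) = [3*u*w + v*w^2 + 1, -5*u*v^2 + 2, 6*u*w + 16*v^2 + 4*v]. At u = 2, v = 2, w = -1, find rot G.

(68, 8, -21)

(∇×G)₁ = ∂G₃/∂v − ∂G₂/∂w = 32*v + 4
(∇×G)₂ = ∂G₁/∂w − ∂G₃/∂u = 3*u + 2*v*w - 6*w
(∇×G)₃ = ∂G₂/∂u − ∂G₁/∂v = -5*v^2 - w^2
∇×G = (32*v + 4, 3*u + 2*v*w - 6*w, -5*v^2 - w^2)
At (2, 2, -1): (68, 8, -21).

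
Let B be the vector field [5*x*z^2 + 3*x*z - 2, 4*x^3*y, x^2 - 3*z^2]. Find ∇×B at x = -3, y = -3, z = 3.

(0, -93, -324)

(∇×B)₁ = ∂B₃/∂y − ∂B₂/∂z = 0
(∇×B)₂ = ∂B₁/∂z − ∂B₃/∂x = 10*x*z + x
(∇×B)₃ = ∂B₂/∂x − ∂B₁/∂y = 12*x^2*y
∇×B = (0, 10*x*z + x, 12*x^2*y)
At (-3, -3, 3): (0, -93, -324).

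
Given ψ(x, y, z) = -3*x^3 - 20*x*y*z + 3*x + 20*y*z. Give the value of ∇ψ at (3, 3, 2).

∂ψ/∂x = -9*x^2 - 20*y*z + 3
∂ψ/∂y = -20*x*z + 20*z
∂ψ/∂z = -20*x*y + 20*y
∇ψ = (-9*x^2 - 20*y*z + 3, -20*x*z + 20*z, -20*x*y + 20*y)
At (3, 3, 2): (-198, -80, -120).

(-198, -80, -120)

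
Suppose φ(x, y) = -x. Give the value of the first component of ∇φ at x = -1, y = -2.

-1

(∇φ)_1 = ∂φ/∂x = -1
At (-1, -2): -1.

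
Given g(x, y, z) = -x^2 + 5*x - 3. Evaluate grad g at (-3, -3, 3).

(11, 0, 0)

∂g/∂x = -2*x + 5
∂g/∂y = 0
∂g/∂z = 0
∇g = (-2*x + 5, 0, 0)
At (-3, -3, 3): (11, 0, 0).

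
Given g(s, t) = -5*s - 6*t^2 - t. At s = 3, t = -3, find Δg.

-12

∂²g/∂s² = 0
∂²g/∂t² = -12
∇²g = -12
At (3, -3): -12.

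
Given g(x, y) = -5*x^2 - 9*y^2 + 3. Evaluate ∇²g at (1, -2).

∂²g/∂x² = -10
∂²g/∂y² = -18
∇²g = -28
At (1, -2): -28.

-28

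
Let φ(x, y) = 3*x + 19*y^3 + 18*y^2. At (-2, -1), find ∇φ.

∂φ/∂x = 3
∂φ/∂y = 57*y^2 + 36*y
∇φ = (3, 57*y^2 + 36*y)
At (-2, -1): (3, 21).

(3, 21)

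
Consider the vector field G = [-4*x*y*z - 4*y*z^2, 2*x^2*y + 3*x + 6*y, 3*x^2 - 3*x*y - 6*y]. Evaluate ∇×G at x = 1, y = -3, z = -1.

(-9, -27, -9)

(∇×G)₁ = ∂G₃/∂y − ∂G₂/∂z = -3*x - 6
(∇×G)₂ = ∂G₁/∂z − ∂G₃/∂x = -4*x*y - 6*x - 8*y*z + 3*y
(∇×G)₃ = ∂G₂/∂x − ∂G₁/∂y = 4*x*y + 4*x*z + 4*z^2 + 3
∇×G = (-3*x - 6, -4*x*y - 6*x - 8*y*z + 3*y, 4*x*y + 4*x*z + 4*z^2 + 3)
At (1, -3, -1): (-9, -27, -9).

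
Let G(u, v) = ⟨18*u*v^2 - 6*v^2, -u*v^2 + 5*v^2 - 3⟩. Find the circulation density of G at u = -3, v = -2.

∂G₂/∂u = -v^2
∂G₁/∂v = 36*u*v - 12*v
Scalar curl = -36*u*v - v^2 + 12*v
At (-3, -2): -244.

-244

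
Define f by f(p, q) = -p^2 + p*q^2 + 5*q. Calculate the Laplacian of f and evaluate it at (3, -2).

∂²f/∂p² = -2
∂²f/∂q² = 2*p
∇²f = 2*p - 2
At (3, -2): 4.

4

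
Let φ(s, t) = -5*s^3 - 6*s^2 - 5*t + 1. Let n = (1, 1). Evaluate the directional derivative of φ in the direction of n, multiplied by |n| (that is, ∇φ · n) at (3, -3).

-176

∂φ/∂s = -15*s^2 - 12*s
∂φ/∂t = -5
∇φ at (3, -3) = (-171, -5)
∇φ · n = (-171)(1) + (-5)(1) = -176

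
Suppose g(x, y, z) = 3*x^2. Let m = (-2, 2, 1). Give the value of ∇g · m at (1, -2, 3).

∂g/∂x = 6*x
∂g/∂y = 0
∂g/∂z = 0
∇g at (1, -2, 3) = (6, 0, 0)
∇g · m = (6)(-2) + (0)(2) + (0)(1) = -12

-12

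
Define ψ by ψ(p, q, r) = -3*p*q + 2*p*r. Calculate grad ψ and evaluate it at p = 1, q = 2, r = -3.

∂ψ/∂p = -3*q + 2*r
∂ψ/∂q = -3*p
∂ψ/∂r = 2*p
∇ψ = (-3*q + 2*r, -3*p, 2*p)
At (1, 2, -3): (-12, -3, 2).

(-12, -3, 2)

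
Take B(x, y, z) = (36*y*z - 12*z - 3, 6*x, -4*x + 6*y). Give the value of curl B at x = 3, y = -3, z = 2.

(∇×B)₁ = ∂B₃/∂y − ∂B₂/∂z = 6
(∇×B)₂ = ∂B₁/∂z − ∂B₃/∂x = 36*y - 8
(∇×B)₃ = ∂B₂/∂x − ∂B₁/∂y = -36*z + 6
∇×B = (6, 36*y - 8, -36*z + 6)
At (3, -3, 2): (6, -116, -66).

(6, -116, -66)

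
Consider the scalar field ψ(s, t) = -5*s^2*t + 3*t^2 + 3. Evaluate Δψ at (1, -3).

36

∂²ψ/∂s² = -10*t
∂²ψ/∂t² = 6
∇²ψ = -10*t + 6
At (1, -3): 36.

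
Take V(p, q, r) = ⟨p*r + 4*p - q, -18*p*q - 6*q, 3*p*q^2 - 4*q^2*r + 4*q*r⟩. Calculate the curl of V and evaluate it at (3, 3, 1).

(34, -24, -53)

(∇×V)₁ = ∂V₃/∂q − ∂V₂/∂r = 6*p*q - 8*q*r + 4*r
(∇×V)₂ = ∂V₁/∂r − ∂V₃/∂p = p - 3*q^2
(∇×V)₃ = ∂V₂/∂p − ∂V₁/∂q = -18*q + 1
∇×V = (6*p*q - 8*q*r + 4*r, p - 3*q^2, -18*q + 1)
At (3, 3, 1): (34, -24, -53).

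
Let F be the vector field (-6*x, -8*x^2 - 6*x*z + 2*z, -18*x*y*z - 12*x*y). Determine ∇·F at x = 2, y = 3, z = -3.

∂F₁/∂x = -6
∂F₂/∂y = 0
∂F₃/∂z = -18*x*y
∇·F = -18*x*y - 6
At (2, 3, -3): -114.

-114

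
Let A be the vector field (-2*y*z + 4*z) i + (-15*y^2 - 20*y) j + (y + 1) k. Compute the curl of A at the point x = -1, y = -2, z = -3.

(1, 8, -6)

(∇×A)₁ = ∂A₃/∂y − ∂A₂/∂z = 1
(∇×A)₂ = ∂A₁/∂z − ∂A₃/∂x = -2*y + 4
(∇×A)₃ = ∂A₂/∂x − ∂A₁/∂y = 2*z
∇×A = (1, -2*y + 4, 2*z)
At (-1, -2, -3): (1, 8, -6).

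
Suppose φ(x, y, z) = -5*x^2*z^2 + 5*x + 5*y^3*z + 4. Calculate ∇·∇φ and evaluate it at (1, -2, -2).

∂²φ/∂x² = -10*z^2
∂²φ/∂y² = 30*y*z
∂²φ/∂z² = -10*x^2
∇²φ = -10*x^2 + 30*y*z - 10*z^2
At (1, -2, -2): 70.

70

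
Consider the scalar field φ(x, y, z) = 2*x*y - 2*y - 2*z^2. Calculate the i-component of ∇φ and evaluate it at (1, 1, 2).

(∇φ)_1 = ∂φ/∂x = 2*y
At (1, 1, 2): 2.

2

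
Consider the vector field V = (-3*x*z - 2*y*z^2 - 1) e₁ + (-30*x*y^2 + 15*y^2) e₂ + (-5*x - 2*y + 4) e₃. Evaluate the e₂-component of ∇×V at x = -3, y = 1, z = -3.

26

(∇×V)_2 = ∂V₁/∂z − ∂V₃/∂x
= -3*x - 4*y*z − (-5)
= -3*x - 4*y*z + 5
At (-3, 1, -3): 26.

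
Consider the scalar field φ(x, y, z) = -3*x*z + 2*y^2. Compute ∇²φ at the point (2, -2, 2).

4

∂²φ/∂x² = 0
∂²φ/∂y² = 4
∂²φ/∂z² = 0
∇²φ = 4
At (2, -2, 2): 4.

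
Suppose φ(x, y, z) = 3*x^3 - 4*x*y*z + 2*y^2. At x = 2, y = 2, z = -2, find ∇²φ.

∂²φ/∂x² = 18*x
∂²φ/∂y² = 4
∂²φ/∂z² = 0
∇²φ = 18*x + 4
At (2, 2, -2): 40.

40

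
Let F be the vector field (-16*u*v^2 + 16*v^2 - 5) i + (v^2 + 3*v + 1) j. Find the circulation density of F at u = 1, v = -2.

∂F₂/∂u = 0
∂F₁/∂v = -32*u*v + 32*v
Scalar curl = 32*u*v - 32*v
At (1, -2): 0.

0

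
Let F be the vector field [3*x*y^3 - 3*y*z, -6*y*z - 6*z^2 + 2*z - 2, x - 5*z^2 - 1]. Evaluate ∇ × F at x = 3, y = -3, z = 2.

(∇×F)₁ = ∂F₃/∂y − ∂F₂/∂z = 6*y + 12*z - 2
(∇×F)₂ = ∂F₁/∂z − ∂F₃/∂x = -3*y - 1
(∇×F)₃ = ∂F₂/∂x − ∂F₁/∂y = -9*x*y^2 + 3*z
∇×F = (6*y + 12*z - 2, -3*y - 1, -9*x*y^2 + 3*z)
At (3, -3, 2): (4, 8, -237).

(4, 8, -237)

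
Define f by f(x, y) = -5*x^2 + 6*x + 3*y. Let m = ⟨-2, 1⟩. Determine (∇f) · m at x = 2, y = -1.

∂f/∂x = -10*x + 6
∂f/∂y = 3
∇f at (2, -1) = (-14, 3)
∇f · m = (-14)(-2) + (3)(1) = 31

31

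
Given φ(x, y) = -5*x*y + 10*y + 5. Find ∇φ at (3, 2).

(-10, -5)

∂φ/∂x = -5*y
∂φ/∂y = -5*x + 10
∇φ = (-5*y, -5*x + 10)
At (3, 2): (-10, -5).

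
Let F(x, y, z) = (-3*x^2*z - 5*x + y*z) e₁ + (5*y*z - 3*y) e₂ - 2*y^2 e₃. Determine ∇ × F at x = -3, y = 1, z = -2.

(∇×F)₁ = ∂F₃/∂y − ∂F₂/∂z = -9*y
(∇×F)₂ = ∂F₁/∂z − ∂F₃/∂x = -3*x^2 + y
(∇×F)₃ = ∂F₂/∂x − ∂F₁/∂y = -z
∇×F = (-9*y, -3*x^2 + y, -z)
At (-3, 1, -2): (-9, -26, 2).

(-9, -26, 2)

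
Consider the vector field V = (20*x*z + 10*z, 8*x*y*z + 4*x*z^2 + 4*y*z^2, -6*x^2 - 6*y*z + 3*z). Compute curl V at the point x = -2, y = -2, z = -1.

(-58, -54, 20)

(∇×V)₁ = ∂V₃/∂y − ∂V₂/∂z = -8*x*y - 8*x*z - 8*y*z - 6*z
(∇×V)₂ = ∂V₁/∂z − ∂V₃/∂x = 32*x + 10
(∇×V)₃ = ∂V₂/∂x − ∂V₁/∂y = 8*y*z + 4*z^2
∇×V = (-8*x*y - 8*x*z - 8*y*z - 6*z, 32*x + 10, 8*y*z + 4*z^2)
At (-2, -2, -1): (-58, -54, 20).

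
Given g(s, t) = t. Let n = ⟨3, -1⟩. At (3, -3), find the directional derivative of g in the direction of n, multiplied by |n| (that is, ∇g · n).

∂g/∂s = 0
∂g/∂t = 1
∇g at (3, -3) = (0, 1)
∇g · n = (0)(3) + (1)(-1) = -1

-1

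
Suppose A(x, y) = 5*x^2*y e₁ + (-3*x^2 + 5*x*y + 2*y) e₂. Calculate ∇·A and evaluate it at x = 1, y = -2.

-13

∂A₁/∂x = 10*x*y
∂A₂/∂y = 5*x + 2
∇·A = 10*x*y + 5*x + 2
At (1, -2): -13.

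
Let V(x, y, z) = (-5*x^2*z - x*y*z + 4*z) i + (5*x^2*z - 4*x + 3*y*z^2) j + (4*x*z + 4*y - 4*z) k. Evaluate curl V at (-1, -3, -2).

(-37, 4, 18)

(∇×V)₁ = ∂V₃/∂y − ∂V₂/∂z = -5*x^2 - 6*y*z + 4
(∇×V)₂ = ∂V₁/∂z − ∂V₃/∂x = -5*x^2 - x*y - 4*z + 4
(∇×V)₃ = ∂V₂/∂x − ∂V₁/∂y = 11*x*z - 4
∇×V = (-5*x^2 - 6*y*z + 4, -5*x^2 - x*y - 4*z + 4, 11*x*z - 4)
At (-1, -3, -2): (-37, 4, 18).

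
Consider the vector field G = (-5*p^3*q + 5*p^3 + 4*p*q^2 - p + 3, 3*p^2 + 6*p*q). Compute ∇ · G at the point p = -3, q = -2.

402

∂G₁/∂p = -15*p^2*q + 15*p^2 + 4*q^2 - 1
∂G₂/∂q = 6*p
∇·G = -15*p^2*q + 15*p^2 + 6*p + 4*q^2 - 1
At (-3, -2): 402.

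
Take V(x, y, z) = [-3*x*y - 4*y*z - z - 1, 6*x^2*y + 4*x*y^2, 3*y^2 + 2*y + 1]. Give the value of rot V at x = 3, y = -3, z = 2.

(-16, 11, -55)

(∇×V)₁ = ∂V₃/∂y − ∂V₂/∂z = 6*y + 2
(∇×V)₂ = ∂V₁/∂z − ∂V₃/∂x = -4*y - 1
(∇×V)₃ = ∂V₂/∂x − ∂V₁/∂y = 12*x*y + 3*x + 4*y^2 + 4*z
∇×V = (6*y + 2, -4*y - 1, 12*x*y + 3*x + 4*y^2 + 4*z)
At (3, -3, 2): (-16, 11, -55).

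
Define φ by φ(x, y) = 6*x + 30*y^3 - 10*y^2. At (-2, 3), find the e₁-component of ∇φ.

6

(∇φ)_1 = ∂φ/∂x = 6
At (-2, 3): 6.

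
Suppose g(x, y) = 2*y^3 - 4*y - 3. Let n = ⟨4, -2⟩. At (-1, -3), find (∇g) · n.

∂g/∂x = 0
∂g/∂y = 6*y^2 - 4
∇g at (-1, -3) = (0, 50)
∇g · n = (0)(4) + (50)(-2) = -100

-100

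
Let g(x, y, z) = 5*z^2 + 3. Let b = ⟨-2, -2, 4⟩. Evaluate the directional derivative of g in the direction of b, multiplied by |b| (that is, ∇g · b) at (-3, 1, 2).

∂g/∂x = 0
∂g/∂y = 0
∂g/∂z = 10*z
∇g at (-3, 1, 2) = (0, 0, 20)
∇g · b = (0)(-2) + (0)(-2) + (20)(4) = 80

80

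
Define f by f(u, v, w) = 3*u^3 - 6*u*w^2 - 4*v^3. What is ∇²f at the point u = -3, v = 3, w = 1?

∂²f/∂u² = 18*u
∂²f/∂v² = -24*v
∂²f/∂w² = -12*u
∇²f = 6*u - 24*v
At (-3, 3, 1): -90.

-90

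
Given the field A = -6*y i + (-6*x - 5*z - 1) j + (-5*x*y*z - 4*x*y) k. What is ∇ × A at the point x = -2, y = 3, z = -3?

(-17, -33, 0)

(∇×A)₁ = ∂A₃/∂y − ∂A₂/∂z = -5*x*z - 4*x + 5
(∇×A)₂ = ∂A₁/∂z − ∂A₃/∂x = 5*y*z + 4*y
(∇×A)₃ = ∂A₂/∂x − ∂A₁/∂y = 0
∇×A = (-5*x*z - 4*x + 5, 5*y*z + 4*y, 0)
At (-2, 3, -3): (-17, -33, 0).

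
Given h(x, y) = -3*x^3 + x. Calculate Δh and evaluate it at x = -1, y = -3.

18

∂²h/∂x² = -18*x
∂²h/∂y² = 0
∇²h = -18*x
At (-1, -3): 18.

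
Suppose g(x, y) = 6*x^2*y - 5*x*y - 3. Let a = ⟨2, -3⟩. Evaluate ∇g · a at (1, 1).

11

∂g/∂x = 12*x*y - 5*y
∂g/∂y = 6*x^2 - 5*x
∇g at (1, 1) = (7, 1)
∇g · a = (7)(2) + (1)(-3) = 11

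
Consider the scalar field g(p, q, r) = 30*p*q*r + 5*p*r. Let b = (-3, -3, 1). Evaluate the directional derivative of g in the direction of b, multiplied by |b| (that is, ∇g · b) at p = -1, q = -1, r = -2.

-305

∂g/∂p = 30*q*r + 5*r
∂g/∂q = 30*p*r
∂g/∂r = 30*p*q + 5*p
∇g at (-1, -1, -2) = (50, 60, 25)
∇g · b = (50)(-3) + (60)(-3) + (25)(1) = -305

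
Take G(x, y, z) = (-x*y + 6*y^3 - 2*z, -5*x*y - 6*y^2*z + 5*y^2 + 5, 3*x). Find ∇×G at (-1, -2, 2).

(∇×G)₁ = ∂G₃/∂y − ∂G₂/∂z = 6*y^2
(∇×G)₂ = ∂G₁/∂z − ∂G₃/∂x = -5
(∇×G)₃ = ∂G₂/∂x − ∂G₁/∂y = x - 18*y^2 - 5*y
∇×G = (6*y^2, -5, x - 18*y^2 - 5*y)
At (-1, -2, 2): (24, -5, -63).

(24, -5, -63)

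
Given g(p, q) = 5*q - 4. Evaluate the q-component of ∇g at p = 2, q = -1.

(∇g)_2 = ∂g/∂q = 5
At (2, -1): 5.

5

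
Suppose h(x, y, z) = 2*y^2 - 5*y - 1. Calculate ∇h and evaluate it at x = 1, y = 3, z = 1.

(0, 7, 0)

∂h/∂x = 0
∂h/∂y = 4*y - 5
∂h/∂z = 0
∇h = (0, 4*y - 5, 0)
At (1, 3, 1): (0, 7, 0).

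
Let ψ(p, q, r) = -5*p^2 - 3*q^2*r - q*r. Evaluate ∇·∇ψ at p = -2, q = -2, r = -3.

8

∂²ψ/∂p² = -10
∂²ψ/∂q² = -6*r
∂²ψ/∂r² = 0
∇²ψ = -6*r - 10
At (-2, -2, -3): 8.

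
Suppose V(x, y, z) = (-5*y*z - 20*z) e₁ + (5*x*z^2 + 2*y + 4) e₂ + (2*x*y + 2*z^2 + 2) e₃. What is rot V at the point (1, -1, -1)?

(12, -13, 0)

(∇×V)₁ = ∂V₃/∂y − ∂V₂/∂z = -10*x*z + 2*x
(∇×V)₂ = ∂V₁/∂z − ∂V₃/∂x = -7*y - 20
(∇×V)₃ = ∂V₂/∂x − ∂V₁/∂y = 5*z^2 + 5*z
∇×V = (-10*x*z + 2*x, -7*y - 20, 5*z^2 + 5*z)
At (1, -1, -1): (12, -13, 0).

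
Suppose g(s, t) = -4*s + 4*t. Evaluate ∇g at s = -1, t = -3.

(-4, 4)

∂g/∂s = -4
∂g/∂t = 4
∇g = (-4, 4)
At (-1, -3): (-4, 4).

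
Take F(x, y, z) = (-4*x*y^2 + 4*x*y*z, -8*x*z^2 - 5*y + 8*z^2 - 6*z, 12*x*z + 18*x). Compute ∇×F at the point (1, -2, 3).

(∇×F)₁ = ∂F₃/∂y − ∂F₂/∂z = 16*x*z - 16*z + 6
(∇×F)₂ = ∂F₁/∂z − ∂F₃/∂x = 4*x*y - 12*z - 18
(∇×F)₃ = ∂F₂/∂x − ∂F₁/∂y = 8*x*y - 4*x*z - 8*z^2
∇×F = (16*x*z - 16*z + 6, 4*x*y - 12*z - 18, 8*x*y - 4*x*z - 8*z^2)
At (1, -2, 3): (6, -62, -100).

(6, -62, -100)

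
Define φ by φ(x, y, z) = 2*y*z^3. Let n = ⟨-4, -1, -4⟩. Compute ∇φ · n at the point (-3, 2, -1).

∂φ/∂x = 0
∂φ/∂y = 2*z^3
∂φ/∂z = 6*y*z^2
∇φ at (-3, 2, -1) = (0, -2, 12)
∇φ · n = (0)(-4) + (-2)(-1) + (12)(-4) = -46

-46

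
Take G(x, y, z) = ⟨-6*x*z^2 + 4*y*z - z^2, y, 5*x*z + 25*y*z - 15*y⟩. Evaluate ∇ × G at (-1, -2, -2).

(-65, -18, 8)

(∇×G)₁ = ∂G₃/∂y − ∂G₂/∂z = 25*z - 15
(∇×G)₂ = ∂G₁/∂z − ∂G₃/∂x = -12*x*z + 4*y - 7*z
(∇×G)₃ = ∂G₂/∂x − ∂G₁/∂y = -4*z
∇×G = (25*z - 15, -12*x*z + 4*y - 7*z, -4*z)
At (-1, -2, -2): (-65, -18, 8).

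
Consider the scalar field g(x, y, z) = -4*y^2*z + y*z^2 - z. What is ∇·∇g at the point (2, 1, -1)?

10

∂²g/∂x² = 0
∂²g/∂y² = -8*z
∂²g/∂z² = 2*y
∇²g = 2*y - 8*z
At (2, 1, -1): 10.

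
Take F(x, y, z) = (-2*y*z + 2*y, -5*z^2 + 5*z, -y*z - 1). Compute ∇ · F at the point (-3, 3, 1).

∂F₁/∂x = 0
∂F₂/∂y = 0
∂F₃/∂z = -y
∇·F = -y
At (-3, 3, 1): -3.

-3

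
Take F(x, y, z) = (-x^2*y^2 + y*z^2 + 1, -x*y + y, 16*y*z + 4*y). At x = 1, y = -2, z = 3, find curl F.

(∇×F)₁ = ∂F₃/∂y − ∂F₂/∂z = 16*z + 4
(∇×F)₂ = ∂F₁/∂z − ∂F₃/∂x = 2*y*z
(∇×F)₃ = ∂F₂/∂x − ∂F₁/∂y = 2*x^2*y - y - z^2
∇×F = (16*z + 4, 2*y*z, 2*x^2*y - y - z^2)
At (1, -2, 3): (52, -12, -11).

(52, -12, -11)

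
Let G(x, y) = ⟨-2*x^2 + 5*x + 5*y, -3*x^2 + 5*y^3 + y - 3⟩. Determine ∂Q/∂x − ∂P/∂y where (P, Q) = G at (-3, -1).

13

∂G₂/∂x = -6*x
∂G₁/∂y = 5
Scalar curl = -6*x - 5
At (-3, -1): 13.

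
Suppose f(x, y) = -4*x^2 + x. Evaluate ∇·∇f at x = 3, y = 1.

∂²f/∂x² = -8
∂²f/∂y² = 0
∇²f = -8
At (3, 1): -8.

-8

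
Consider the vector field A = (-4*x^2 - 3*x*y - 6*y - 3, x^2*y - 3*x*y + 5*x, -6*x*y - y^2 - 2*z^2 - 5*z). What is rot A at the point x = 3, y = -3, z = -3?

(-12, -18, 11)

(∇×A)₁ = ∂A₃/∂y − ∂A₂/∂z = -6*x - 2*y
(∇×A)₂ = ∂A₁/∂z − ∂A₃/∂x = 6*y
(∇×A)₃ = ∂A₂/∂x − ∂A₁/∂y = 2*x*y + 3*x - 3*y + 11
∇×A = (-6*x - 2*y, 6*y, 2*x*y + 3*x - 3*y + 11)
At (3, -3, -3): (-12, -18, 11).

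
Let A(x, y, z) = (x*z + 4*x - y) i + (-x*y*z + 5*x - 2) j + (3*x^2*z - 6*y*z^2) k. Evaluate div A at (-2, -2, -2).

-38

∂A₁/∂x = z + 4
∂A₂/∂y = -x*z
∂A₃/∂z = 3*x^2 - 12*y*z
∇·A = 3*x^2 - x*z - 12*y*z + z + 4
At (-2, -2, -2): -38.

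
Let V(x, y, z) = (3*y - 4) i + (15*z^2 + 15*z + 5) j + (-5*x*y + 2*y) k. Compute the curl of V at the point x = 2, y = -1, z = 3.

(∇×V)₁ = ∂V₃/∂y − ∂V₂/∂z = -5*x - 30*z - 13
(∇×V)₂ = ∂V₁/∂z − ∂V₃/∂x = 5*y
(∇×V)₃ = ∂V₂/∂x − ∂V₁/∂y = -3
∇×V = (-5*x - 30*z - 13, 5*y, -3)
At (2, -1, 3): (-113, -5, -3).

(-113, -5, -3)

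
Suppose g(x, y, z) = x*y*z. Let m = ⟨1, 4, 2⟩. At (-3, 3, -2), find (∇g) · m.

0

∂g/∂x = y*z
∂g/∂y = x*z
∂g/∂z = x*y
∇g at (-3, 3, -2) = (-6, 6, -9)
∇g · m = (-6)(1) + (6)(4) + (-9)(2) = 0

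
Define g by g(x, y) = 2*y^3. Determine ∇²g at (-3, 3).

∂²g/∂x² = 0
∂²g/∂y² = 12*y
∇²g = 12*y
At (-3, 3): 36.

36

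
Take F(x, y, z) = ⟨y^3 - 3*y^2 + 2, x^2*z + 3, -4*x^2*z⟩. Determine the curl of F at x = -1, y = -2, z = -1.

(∇×F)₁ = ∂F₃/∂y − ∂F₂/∂z = -x^2
(∇×F)₂ = ∂F₁/∂z − ∂F₃/∂x = 8*x*z
(∇×F)₃ = ∂F₂/∂x − ∂F₁/∂y = 2*x*z - 3*y^2 + 6*y
∇×F = (-x^2, 8*x*z, 2*x*z - 3*y^2 + 6*y)
At (-1, -2, -1): (-1, 8, -22).

(-1, 8, -22)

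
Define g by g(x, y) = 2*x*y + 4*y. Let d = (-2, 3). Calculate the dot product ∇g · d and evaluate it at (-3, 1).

∂g/∂x = 2*y
∂g/∂y = 2*x + 4
∇g at (-3, 1) = (2, -2)
∇g · d = (2)(-2) + (-2)(3) = -10

-10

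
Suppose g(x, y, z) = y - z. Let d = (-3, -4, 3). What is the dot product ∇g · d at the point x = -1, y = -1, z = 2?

∂g/∂x = 0
∂g/∂y = 1
∂g/∂z = -1
∇g at (-1, -1, 2) = (0, 1, -1)
∇g · d = (0)(-3) + (1)(-4) + (-1)(3) = -7

-7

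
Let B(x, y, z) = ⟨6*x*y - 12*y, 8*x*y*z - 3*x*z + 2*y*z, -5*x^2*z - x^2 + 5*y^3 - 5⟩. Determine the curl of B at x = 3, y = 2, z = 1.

(17, 36, 7)

(∇×B)₁ = ∂B₃/∂y − ∂B₂/∂z = -8*x*y + 3*x + 15*y^2 - 2*y
(∇×B)₂ = ∂B₁/∂z − ∂B₃/∂x = 10*x*z + 2*x
(∇×B)₃ = ∂B₂/∂x − ∂B₁/∂y = -6*x + 8*y*z - 3*z + 12
∇×B = (-8*x*y + 3*x + 15*y^2 - 2*y, 10*x*z + 2*x, -6*x + 8*y*z - 3*z + 12)
At (3, 2, 1): (17, 36, 7).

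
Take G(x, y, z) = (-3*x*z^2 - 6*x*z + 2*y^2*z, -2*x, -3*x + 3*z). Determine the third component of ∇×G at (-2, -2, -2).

(∇×G)_3 = ∂G₂/∂x − ∂G₁/∂y
= -2 − (4*y*z)
= -4*y*z - 2
At (-2, -2, -2): -18.

-18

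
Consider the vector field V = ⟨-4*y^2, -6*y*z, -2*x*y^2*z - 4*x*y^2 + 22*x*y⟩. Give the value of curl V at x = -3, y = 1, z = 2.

(-12, -14, 8)

(∇×V)₁ = ∂V₃/∂y − ∂V₂/∂z = -4*x*y*z - 8*x*y + 22*x + 6*y
(∇×V)₂ = ∂V₁/∂z − ∂V₃/∂x = 2*y^2*z + 4*y^2 - 22*y
(∇×V)₃ = ∂V₂/∂x − ∂V₁/∂y = 8*y
∇×V = (-4*x*y*z - 8*x*y + 22*x + 6*y, 2*y^2*z + 4*y^2 - 22*y, 8*y)
At (-3, 1, 2): (-12, -14, 8).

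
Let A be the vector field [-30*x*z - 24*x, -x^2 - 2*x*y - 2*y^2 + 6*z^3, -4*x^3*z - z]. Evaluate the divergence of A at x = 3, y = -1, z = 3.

-225

∂A₁/∂x = -30*z - 24
∂A₂/∂y = -2*x - 4*y
∂A₃/∂z = -4*x^3 - 1
∇·A = -4*x^3 - 2*x - 4*y - 30*z - 25
At (3, -1, 3): -225.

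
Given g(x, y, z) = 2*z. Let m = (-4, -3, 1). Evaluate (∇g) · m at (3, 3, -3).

2

∂g/∂x = 0
∂g/∂y = 0
∂g/∂z = 2
∇g at (3, 3, -3) = (0, 0, 2)
∇g · m = (0)(-4) + (0)(-3) + (2)(1) = 2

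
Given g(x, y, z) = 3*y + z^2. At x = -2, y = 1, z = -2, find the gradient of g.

∂g/∂x = 0
∂g/∂y = 3
∂g/∂z = 2*z
∇g = (0, 3, 2*z)
At (-2, 1, -2): (0, 3, -4).

(0, 3, -4)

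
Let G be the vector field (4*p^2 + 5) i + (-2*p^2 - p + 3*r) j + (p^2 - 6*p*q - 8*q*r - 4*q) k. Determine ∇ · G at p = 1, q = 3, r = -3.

∂G₁/∂p = 8*p
∂G₂/∂q = 0
∂G₃/∂r = -8*q
∇·G = 8*p - 8*q
At (1, 3, -3): -16.

-16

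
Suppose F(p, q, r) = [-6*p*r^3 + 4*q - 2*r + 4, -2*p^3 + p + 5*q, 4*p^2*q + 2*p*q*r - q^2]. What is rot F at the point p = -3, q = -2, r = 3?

(22, 448, -57)

(∇×F)₁ = ∂F₃/∂q − ∂F₂/∂r = 4*p^2 + 2*p*r - 2*q
(∇×F)₂ = ∂F₁/∂r − ∂F₃/∂p = -8*p*q - 18*p*r^2 - 2*q*r - 2
(∇×F)₃ = ∂F₂/∂p − ∂F₁/∂q = -6*p^2 - 3
∇×F = (4*p^2 + 2*p*r - 2*q, -8*p*q - 18*p*r^2 - 2*q*r - 2, -6*p^2 - 3)
At (-3, -2, 3): (22, 448, -57).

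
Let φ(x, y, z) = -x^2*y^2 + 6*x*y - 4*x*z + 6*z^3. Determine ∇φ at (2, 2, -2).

∂φ/∂x = -2*x*y^2 + 6*y - 4*z
∂φ/∂y = -2*x^2*y + 6*x
∂φ/∂z = -4*x + 18*z^2
∇φ = (-2*x*y^2 + 6*y - 4*z, -2*x^2*y + 6*x, -4*x + 18*z^2)
At (2, 2, -2): (4, -4, 64).

(4, -4, 64)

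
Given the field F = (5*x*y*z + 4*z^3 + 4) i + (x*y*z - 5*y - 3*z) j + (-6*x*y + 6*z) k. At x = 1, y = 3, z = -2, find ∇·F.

-31

∂F₁/∂x = 5*y*z
∂F₂/∂y = x*z - 5
∂F₃/∂z = 6
∇·F = x*z + 5*y*z + 1
At (1, 3, -2): -31.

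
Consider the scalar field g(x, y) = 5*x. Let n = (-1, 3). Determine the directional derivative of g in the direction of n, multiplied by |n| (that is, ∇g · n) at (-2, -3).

∂g/∂x = 5
∂g/∂y = 0
∇g at (-2, -3) = (5, 0)
∇g · n = (5)(-1) + (0)(3) = -5

-5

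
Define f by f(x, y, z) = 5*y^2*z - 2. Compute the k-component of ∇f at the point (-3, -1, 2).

5

(∇f)_3 = ∂f/∂z = 5*y^2
At (-3, -1, 2): 5.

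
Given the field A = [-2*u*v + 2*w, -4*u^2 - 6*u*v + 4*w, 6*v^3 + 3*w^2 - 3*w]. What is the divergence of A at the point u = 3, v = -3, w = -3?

-33

∂A₁/∂u = -2*v
∂A₂/∂v = -6*u
∂A₃/∂w = 6*w - 3
∇·A = -6*u - 2*v + 6*w - 3
At (3, -3, -3): -33.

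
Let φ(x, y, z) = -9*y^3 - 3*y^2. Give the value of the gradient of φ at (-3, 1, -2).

(0, -33, 0)

∂φ/∂x = 0
∂φ/∂y = -27*y^2 - 6*y
∂φ/∂z = 0
∇φ = (0, -27*y^2 - 6*y, 0)
At (-3, 1, -2): (0, -33, 0).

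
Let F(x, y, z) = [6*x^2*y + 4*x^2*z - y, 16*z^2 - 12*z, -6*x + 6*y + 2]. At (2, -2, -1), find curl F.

(50, 22, -23)

(∇×F)₁ = ∂F₃/∂y − ∂F₂/∂z = -32*z + 18
(∇×F)₂ = ∂F₁/∂z − ∂F₃/∂x = 4*x^2 + 6
(∇×F)₃ = ∂F₂/∂x − ∂F₁/∂y = -6*x^2 + 1
∇×F = (-32*z + 18, 4*x^2 + 6, -6*x^2 + 1)
At (2, -2, -1): (50, 22, -23).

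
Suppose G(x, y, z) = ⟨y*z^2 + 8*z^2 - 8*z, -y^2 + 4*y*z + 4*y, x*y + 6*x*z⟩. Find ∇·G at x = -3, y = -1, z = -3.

-24

∂G₁/∂x = 0
∂G₂/∂y = -2*y + 4*z + 4
∂G₃/∂z = 6*x
∇·G = 6*x - 2*y + 4*z + 4
At (-3, -1, -3): -24.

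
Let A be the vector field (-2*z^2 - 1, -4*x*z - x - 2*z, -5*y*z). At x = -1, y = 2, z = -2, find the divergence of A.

∂A₁/∂x = 0
∂A₂/∂y = 0
∂A₃/∂z = -5*y
∇·A = -5*y
At (-1, 2, -2): -10.

-10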